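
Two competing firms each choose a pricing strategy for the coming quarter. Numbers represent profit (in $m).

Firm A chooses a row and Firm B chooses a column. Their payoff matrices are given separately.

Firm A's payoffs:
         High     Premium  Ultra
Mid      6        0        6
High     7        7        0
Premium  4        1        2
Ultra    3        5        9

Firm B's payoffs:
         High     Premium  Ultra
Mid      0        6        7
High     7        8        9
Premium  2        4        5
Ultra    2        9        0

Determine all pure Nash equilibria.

For each player, find the best response to each opponent profile; mutual best responses are the pure NE.
Firm A against High: payoffs 6, 7, 4, 3 → best response High.
Firm A against Premium: payoffs 0, 7, 1, 5 → best response High.
Firm A against Ultra: payoffs 6, 0, 2, 9 → best response Ultra.
Firm B against Mid: payoffs 0, 6, 7 → best response Ultra.
Firm B against High: payoffs 7, 8, 9 → best response Ultra.
Firm B against Premium: payoffs 2, 4, 5 → best response Ultra.
Firm B against Ultra: payoffs 2, 9, 0 → best response Premium.
No profile is a mutual best response for all players.

none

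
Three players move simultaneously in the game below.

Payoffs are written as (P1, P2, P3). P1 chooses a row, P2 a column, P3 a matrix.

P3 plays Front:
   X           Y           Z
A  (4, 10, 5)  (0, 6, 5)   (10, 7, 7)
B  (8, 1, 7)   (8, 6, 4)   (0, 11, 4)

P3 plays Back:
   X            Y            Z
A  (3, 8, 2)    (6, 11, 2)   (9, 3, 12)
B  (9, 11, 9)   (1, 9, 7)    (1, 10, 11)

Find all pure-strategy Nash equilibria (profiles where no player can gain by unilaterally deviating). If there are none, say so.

P1 against (X, Front): payoffs 4, 8 → best response B.
P1 against (X, Back): payoffs 3, 9 → best response B.
P1 against (Y, Front): payoffs 0, 8 → best response B.
P1 against (Y, Back): payoffs 6, 1 → best response A.
P1 against (Z, Front): payoffs 10, 0 → best response A.
P1 against (Z, Back): payoffs 9, 1 → best response A.
P2 against (A, Front): payoffs 10, 6, 7 → best response X.
P2 against (A, Back): payoffs 8, 11, 3 → best response Y.
P2 against (B, Front): payoffs 1, 6, 11 → best response Z.
P2 against (B, Back): payoffs 11, 9, 10 → best response X.
P3 against (A, X): payoffs 5, 2 → best response Front.
P3 against (A, Y): payoffs 5, 2 → best response Front.
P3 against (A, Z): payoffs 7, 12 → best response Back.
P3 against (B, X): payoffs 7, 9 → best response Back.
P3 against (B, Y): payoffs 4, 7 → best response Back.
P3 against (B, Z): payoffs 4, 11 → best response Back.
Mutual best responses: (B, X, Back).

The unique pure-strategy Nash equilibrium is (B, X, Back).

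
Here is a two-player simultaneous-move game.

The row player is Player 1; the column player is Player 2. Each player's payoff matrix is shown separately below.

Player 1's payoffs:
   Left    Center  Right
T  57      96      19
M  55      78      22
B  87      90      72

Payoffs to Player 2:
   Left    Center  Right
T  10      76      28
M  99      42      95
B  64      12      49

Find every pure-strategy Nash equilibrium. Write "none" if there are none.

(T, Left): Player 1 can switch to B (57 → 87). Not NE.
(T, Center): Player 1 gets 96, best alternative 90; Player 2 gets 76, best alternative 28. No profitable deviation — NE.
(T, Right): Player 1 can switch to M (19 → 22). Not NE.
(M, Left): Player 1 can switch to T (55 → 57). Not NE.
(M, Center): Player 1 can switch to T (78 → 96). Not NE.
(M, Right): Player 1 can switch to B (22 → 72). Not NE.
(B, Left): Player 1 gets 87, best alternative 57; Player 2 gets 64, best alternative 49. No profitable deviation — NE.
(B, Center): Player 1 can switch to T (90 → 96). Not NE.
(The remaining 1 profile has a profitable deviation by the same check.)

The pure Nash equilibria are (T, Center), (B, Left).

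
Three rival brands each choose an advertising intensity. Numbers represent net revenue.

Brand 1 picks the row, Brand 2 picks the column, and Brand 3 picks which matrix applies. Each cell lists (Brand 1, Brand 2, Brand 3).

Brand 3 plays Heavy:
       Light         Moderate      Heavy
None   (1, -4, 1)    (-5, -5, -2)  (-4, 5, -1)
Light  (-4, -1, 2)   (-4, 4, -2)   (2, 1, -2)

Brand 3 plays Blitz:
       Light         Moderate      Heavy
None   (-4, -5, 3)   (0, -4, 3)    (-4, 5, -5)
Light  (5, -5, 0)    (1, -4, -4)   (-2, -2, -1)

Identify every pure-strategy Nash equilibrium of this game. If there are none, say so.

(None, Light, Heavy): Brand 2 can switch to Heavy (-4 → 5). Not NE.
(None, Light, Blitz): Brand 1 can switch to Light (-4 → 5). Not NE.
(None, Moderate, Heavy): Brand 1 can switch to Light (-5 → -4). Not NE.
(None, Moderate, Blitz): Brand 1 can switch to Light (0 → 1). Not NE.
(None, Heavy, Heavy): Brand 1 can switch to Light (-4 → 2). Not NE.
(None, Heavy, Blitz): Brand 1 can switch to Light (-4 → -2). Not NE.
(Light, Light, Heavy): Brand 1 can switch to None (-4 → 1). Not NE.
(Light, Light, Blitz): Brand 2 can switch to Moderate (-5 → -4). Not NE.
(Light, Moderate, Heavy): Brand 1 gets -4, best alternative -5; Brand 2 gets 4, best alternative 1; Brand 3 gets -2, best alternative -4. No profitable deviation — NE.
(Light, Moderate, Blitz): Brand 2 can switch to Heavy (-4 → -2). Not NE.
(Light, Heavy, Heavy): Brand 2 can switch to Moderate (1 → 4). Not NE.
(Light, Heavy, Blitz): Brand 1 gets -2, best alternative -4; Brand 2 gets -2, best alternative -4; Brand 3 gets -1, best alternative -2. No profitable deviation — NE.

Pure-strategy Nash equilibria: (Light, Moderate, Heavy) and (Light, Heavy, Blitz)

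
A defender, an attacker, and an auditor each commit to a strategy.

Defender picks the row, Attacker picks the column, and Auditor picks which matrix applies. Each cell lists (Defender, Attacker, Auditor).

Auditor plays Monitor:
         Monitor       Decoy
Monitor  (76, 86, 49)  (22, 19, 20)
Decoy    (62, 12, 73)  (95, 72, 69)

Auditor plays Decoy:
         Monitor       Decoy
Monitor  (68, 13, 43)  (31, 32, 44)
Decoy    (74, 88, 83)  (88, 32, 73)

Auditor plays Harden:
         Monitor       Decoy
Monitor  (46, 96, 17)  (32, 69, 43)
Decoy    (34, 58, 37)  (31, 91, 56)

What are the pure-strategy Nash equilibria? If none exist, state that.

For each player, find the best response to each opponent profile; mutual best responses are the pure NE.
Defender against (Monitor, Monitor): payoffs 76, 62 → best response Monitor.
Defender against (Monitor, Decoy): payoffs 68, 74 → best response Decoy.
Defender against (Monitor, Harden): payoffs 46, 34 → best response Monitor.
Defender against (Decoy, Monitor): payoffs 22, 95 → best response Decoy.
Defender against (Decoy, Decoy): payoffs 31, 88 → best response Decoy.
Defender against (Decoy, Harden): payoffs 32, 31 → best response Monitor.
Attacker against (Monitor, Monitor): payoffs 86, 19 → best response Monitor.
Attacker against (Monitor, Decoy): payoffs 13, 32 → best response Decoy.
Attacker against (Monitor, Harden): payoffs 96, 69 → best response Monitor.
Attacker against (Decoy, Monitor): payoffs 12, 72 → best response Decoy.
Attacker against (Decoy, Decoy): payoffs 88, 32 → best response Monitor.
Attacker against (Decoy, Harden): payoffs 58, 91 → best response Decoy.
Auditor against (Monitor, Monitor): payoffs 49, 43, 17 → best response Monitor.
Auditor against (Monitor, Decoy): payoffs 20, 44, 43 → best response Decoy.
Auditor against (Decoy, Monitor): payoffs 73, 83, 37 → best response Decoy.
Auditor against (Decoy, Decoy): payoffs 69, 73, 56 → best response Decoy.
Mutual best responses: (Monitor, Monitor, Monitor); (Decoy, Monitor, Decoy).

The pure Nash equilibria are (Monitor, Monitor, Monitor), (Decoy, Monitor, Decoy).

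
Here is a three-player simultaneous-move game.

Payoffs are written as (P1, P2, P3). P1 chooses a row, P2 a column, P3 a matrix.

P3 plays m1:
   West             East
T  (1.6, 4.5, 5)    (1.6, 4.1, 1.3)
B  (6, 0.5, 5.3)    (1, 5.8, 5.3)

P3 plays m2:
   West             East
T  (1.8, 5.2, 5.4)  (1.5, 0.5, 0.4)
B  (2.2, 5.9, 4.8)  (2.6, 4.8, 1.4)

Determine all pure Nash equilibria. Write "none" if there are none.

P1 against (West, m1): payoffs 1.6, 6 → best response B.
P1 against (West, m2): payoffs 1.8, 2.2 → best response B.
P1 against (East, m1): payoffs 1.6, 1 → best response T.
P1 against (East, m2): payoffs 1.5, 2.6 → best response B.
P2 against (T, m1): payoffs 4.5, 4.1 → best response West.
P2 against (T, m2): payoffs 5.2, 0.5 → best response West.
P2 against (B, m1): payoffs 0.5, 5.8 → best response East.
P2 against (B, m2): payoffs 5.9, 4.8 → best response West.
P3 against (T, West): payoffs 5, 5.4 → best response m2.
P3 against (T, East): payoffs 1.3, 0.4 → best response m1.
P3 against (B, West): payoffs 5.3, 4.8 → best response m1.
P3 against (B, East): payoffs 5.3, 1.4 → best response m1.
No profile is a mutual best response for all players.

This game has no pure Nash equilibrium.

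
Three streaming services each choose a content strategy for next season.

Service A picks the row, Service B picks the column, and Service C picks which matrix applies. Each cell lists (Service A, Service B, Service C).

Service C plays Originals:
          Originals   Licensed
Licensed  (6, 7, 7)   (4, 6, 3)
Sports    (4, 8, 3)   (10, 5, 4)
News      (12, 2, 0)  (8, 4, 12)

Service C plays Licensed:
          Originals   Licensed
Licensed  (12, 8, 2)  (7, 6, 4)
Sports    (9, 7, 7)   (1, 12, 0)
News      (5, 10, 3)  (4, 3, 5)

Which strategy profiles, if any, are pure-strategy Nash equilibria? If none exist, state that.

Service A against (Originals, Originals): payoffs 6, 4, 12 → best response News.
Service A against (Originals, Licensed): payoffs 12, 9, 5 → best response Licensed.
Service A against (Licensed, Originals): payoffs 4, 10, 8 → best response Sports.
Service A against (Licensed, Licensed): payoffs 7, 1, 4 → best response Licensed.
Service B against (Licensed, Originals): payoffs 7, 6 → best response Originals.
Service B against (Licensed, Licensed): payoffs 8, 6 → best response Originals.
Service B against (Sports, Originals): payoffs 8, 5 → best response Originals.
Service B against (Sports, Licensed): payoffs 7, 12 → best response Licensed.
Service B against (News, Originals): payoffs 2, 4 → best response Licensed.
Service B against (News, Licensed): payoffs 10, 3 → best response Originals.
Service C against (Licensed, Originals): payoffs 7, 2 → best response Originals.
Service C against (Licensed, Licensed): payoffs 3, 4 → best response Licensed.
Service C against (Sports, Originals): payoffs 3, 7 → best response Licensed.
Service C against (Sports, Licensed): payoffs 4, 0 → best response Originals.
Service C against (News, Originals): payoffs 0, 3 → best response Licensed.
Service C against (News, Licensed): payoffs 12, 5 → best response Originals.
No profile is a mutual best response for all players.

none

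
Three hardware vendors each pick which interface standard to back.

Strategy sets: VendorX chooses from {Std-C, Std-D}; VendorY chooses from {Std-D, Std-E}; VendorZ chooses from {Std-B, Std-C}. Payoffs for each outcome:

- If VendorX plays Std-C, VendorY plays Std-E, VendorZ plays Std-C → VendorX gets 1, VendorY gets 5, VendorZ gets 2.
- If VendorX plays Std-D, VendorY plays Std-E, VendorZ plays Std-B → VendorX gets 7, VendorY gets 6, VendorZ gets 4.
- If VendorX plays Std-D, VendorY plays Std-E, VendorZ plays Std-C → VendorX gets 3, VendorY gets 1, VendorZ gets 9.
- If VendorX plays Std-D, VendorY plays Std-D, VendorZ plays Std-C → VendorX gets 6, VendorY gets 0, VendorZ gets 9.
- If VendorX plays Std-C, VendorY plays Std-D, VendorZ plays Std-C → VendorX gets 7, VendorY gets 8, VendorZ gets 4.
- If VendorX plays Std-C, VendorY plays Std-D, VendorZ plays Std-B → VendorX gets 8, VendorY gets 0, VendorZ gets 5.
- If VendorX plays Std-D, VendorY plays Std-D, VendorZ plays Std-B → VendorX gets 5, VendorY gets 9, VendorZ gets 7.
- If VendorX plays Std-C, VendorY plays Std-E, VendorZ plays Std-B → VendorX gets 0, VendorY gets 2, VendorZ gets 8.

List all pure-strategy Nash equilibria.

The unique pure-strategy Nash equilibrium is (Std-D, Std-E, Std-C).

(Std-C, Std-D, Std-B): VendorY can switch to Std-E (0 → 2). Not NE.
(Std-C, Std-D, Std-C): VendorZ can switch to Std-B (4 → 5). Not NE.
(Std-C, Std-E, Std-B): VendorX can switch to Std-D (0 → 7). Not NE.
(Std-C, Std-E, Std-C): VendorX can switch to Std-D (1 → 3). Not NE.
(Std-D, Std-D, Std-B): VendorX can switch to Std-C (5 → 8). Not NE.
(Std-D, Std-D, Std-C): VendorX can switch to Std-C (6 → 7). Not NE.
(Std-D, Std-E, Std-C): VendorX gets 3, best alternative 1; VendorY gets 1, best alternative 0; VendorZ gets 9, best alternative 4. No profitable deviation — NE.
(The remaining 1 profile has a profitable deviation by the same check.)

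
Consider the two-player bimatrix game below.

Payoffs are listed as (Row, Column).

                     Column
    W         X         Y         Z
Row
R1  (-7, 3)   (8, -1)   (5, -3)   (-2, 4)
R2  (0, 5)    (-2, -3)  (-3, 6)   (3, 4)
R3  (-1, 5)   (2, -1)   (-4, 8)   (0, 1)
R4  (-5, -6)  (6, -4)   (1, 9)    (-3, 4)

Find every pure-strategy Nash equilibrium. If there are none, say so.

(R1, W): Row can switch to R2 (-7 → 0). Not NE.
(R1, X): Column can switch to W (-1 → 3). Not NE.
(R1, Y): Column can switch to W (-3 → 3). Not NE.
(R1, Z): Row can switch to R2 (-2 → 3). Not NE.
(R2, W): Column can switch to Y (5 → 6). Not NE.
(R2, X): Row can switch to R1 (-2 → 8). Not NE.
(R2, Y): Row can switch to R1 (-3 → 5). Not NE.
(R2, Z): Column can switch to W (4 → 5). Not NE.
(R3, W): Row can switch to R2 (-1 → 0). Not NE.
(R3, X): Row can switch to R1 (2 → 8). Not NE.
(R3, Y): Row can switch to R1 (-4 → 5). Not NE.
(R3, Z): Row can switch to R2 (0 → 3). Not NE.
(The remaining 4 profiles each have a profitable deviation by the same check.)

This game has no pure Nash equilibrium.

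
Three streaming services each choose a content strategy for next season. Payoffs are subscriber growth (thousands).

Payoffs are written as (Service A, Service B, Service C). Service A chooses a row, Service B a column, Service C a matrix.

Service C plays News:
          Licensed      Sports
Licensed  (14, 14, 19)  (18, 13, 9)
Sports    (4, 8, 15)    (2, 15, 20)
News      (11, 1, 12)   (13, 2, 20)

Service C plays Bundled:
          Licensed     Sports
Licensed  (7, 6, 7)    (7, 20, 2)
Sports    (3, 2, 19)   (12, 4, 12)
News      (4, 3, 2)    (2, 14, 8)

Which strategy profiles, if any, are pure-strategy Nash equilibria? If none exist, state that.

(Licensed, Licensed, News)

Mark each player's best response to every combination of opponents' strategies; a profile where every player is best-responding is a pure Nash equilibrium.
Service A against (Licensed, News): payoffs 14, 4, 11 → best response Licensed.
Service A against (Licensed, Bundled): payoffs 7, 3, 4 → best response Licensed.
Service A against (Sports, News): payoffs 18, 2, 13 → best response Licensed.
Service A against (Sports, Bundled): payoffs 7, 12, 2 → best response Sports.
Service B against (Licensed, News): payoffs 14, 13 → best response Licensed.
Service B against (Licensed, Bundled): payoffs 6, 20 → best response Sports.
Service B against (Sports, News): payoffs 8, 15 → best response Sports.
Service B against (Sports, Bundled): payoffs 2, 4 → best response Sports.
Service B against (News, News): payoffs 1, 2 → best response Sports.
Service B against (News, Bundled): payoffs 3, 14 → best response Sports.
Service C against (Licensed, Licensed): payoffs 19, 7 → best response News.
Service C against (Licensed, Sports): payoffs 9, 2 → best response News.
Service C against (Sports, Licensed): payoffs 15, 19 → best response Bundled.
Service C against (Sports, Sports): payoffs 20, 12 → best response News.
Service C against (News, Licensed): payoffs 12, 2 → best response News.
Service C against (News, Sports): payoffs 20, 8 → best response News.
Mutual best responses: (Licensed, Licensed, News).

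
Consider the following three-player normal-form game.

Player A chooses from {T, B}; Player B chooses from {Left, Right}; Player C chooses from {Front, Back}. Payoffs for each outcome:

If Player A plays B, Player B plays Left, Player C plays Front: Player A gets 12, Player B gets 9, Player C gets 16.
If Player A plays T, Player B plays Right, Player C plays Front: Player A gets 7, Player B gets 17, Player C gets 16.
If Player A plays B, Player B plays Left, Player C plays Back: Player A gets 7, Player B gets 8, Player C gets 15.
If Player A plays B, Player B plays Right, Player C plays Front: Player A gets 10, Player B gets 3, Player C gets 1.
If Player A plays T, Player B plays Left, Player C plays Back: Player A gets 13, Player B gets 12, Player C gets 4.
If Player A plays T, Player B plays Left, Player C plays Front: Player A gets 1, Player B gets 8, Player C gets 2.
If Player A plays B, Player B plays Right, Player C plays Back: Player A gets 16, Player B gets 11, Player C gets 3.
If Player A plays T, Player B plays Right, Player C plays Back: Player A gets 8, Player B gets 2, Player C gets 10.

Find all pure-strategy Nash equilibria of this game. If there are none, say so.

Pure-strategy Nash equilibria: (T, Left, Back); (B, Left, Front); (B, Right, Back)

(T, Left, Front): Player A can switch to B (1 → 12). Not NE.
(T, Left, Back): Player A gets 13, best alternative 7; Player B gets 12, best alternative 2; Player C gets 4, best alternative 2. No profitable deviation — NE.
(T, Right, Front): Player A can switch to B (7 → 10). Not NE.
(T, Right, Back): Player A can switch to B (8 → 16). Not NE.
(B, Left, Front): Player A gets 12, best alternative 1; Player B gets 9, best alternative 3; Player C gets 16, best alternative 15. No profitable deviation — NE.
(B, Left, Back): Player A can switch to T (7 → 13). Not NE.
(B, Right, Front): Player B can switch to Left (3 → 9). Not NE.
(B, Right, Back): Player A gets 16, best alternative 8; Player B gets 11, best alternative 8; Player C gets 3, best alternative 1. No profitable deviation — NE.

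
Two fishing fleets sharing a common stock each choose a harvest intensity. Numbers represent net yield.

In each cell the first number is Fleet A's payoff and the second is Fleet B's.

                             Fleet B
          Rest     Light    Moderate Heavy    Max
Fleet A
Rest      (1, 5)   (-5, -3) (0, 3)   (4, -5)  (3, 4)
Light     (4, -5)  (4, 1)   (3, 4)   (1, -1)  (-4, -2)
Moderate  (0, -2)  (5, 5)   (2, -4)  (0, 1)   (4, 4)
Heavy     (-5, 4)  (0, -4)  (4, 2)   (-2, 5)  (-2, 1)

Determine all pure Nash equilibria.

Fleet A against Rest: payoffs 1, 4, 0, -5 → best response Light.
Fleet A against Light: payoffs -5, 4, 5, 0 → best response Moderate.
Fleet A against Moderate: payoffs 0, 3, 2, 4 → best response Heavy.
Fleet A against Heavy: payoffs 4, 1, 0, -2 → best response Rest.
Fleet A against Max: payoffs 3, -4, 4, -2 → best response Moderate.
Fleet B against Rest: payoffs 5, -3, 3, -5, 4 → best response Rest.
Fleet B against Light: payoffs -5, 1, 4, -1, -2 → best response Moderate.
Fleet B against Moderate: payoffs -2, 5, -4, 1, 4 → best response Light.
Fleet B against Heavy: payoffs 4, -4, 2, 5, 1 → best response Heavy.
Mutual best responses: (Moderate, Light).

The unique pure-strategy Nash equilibrium is (Moderate, Light).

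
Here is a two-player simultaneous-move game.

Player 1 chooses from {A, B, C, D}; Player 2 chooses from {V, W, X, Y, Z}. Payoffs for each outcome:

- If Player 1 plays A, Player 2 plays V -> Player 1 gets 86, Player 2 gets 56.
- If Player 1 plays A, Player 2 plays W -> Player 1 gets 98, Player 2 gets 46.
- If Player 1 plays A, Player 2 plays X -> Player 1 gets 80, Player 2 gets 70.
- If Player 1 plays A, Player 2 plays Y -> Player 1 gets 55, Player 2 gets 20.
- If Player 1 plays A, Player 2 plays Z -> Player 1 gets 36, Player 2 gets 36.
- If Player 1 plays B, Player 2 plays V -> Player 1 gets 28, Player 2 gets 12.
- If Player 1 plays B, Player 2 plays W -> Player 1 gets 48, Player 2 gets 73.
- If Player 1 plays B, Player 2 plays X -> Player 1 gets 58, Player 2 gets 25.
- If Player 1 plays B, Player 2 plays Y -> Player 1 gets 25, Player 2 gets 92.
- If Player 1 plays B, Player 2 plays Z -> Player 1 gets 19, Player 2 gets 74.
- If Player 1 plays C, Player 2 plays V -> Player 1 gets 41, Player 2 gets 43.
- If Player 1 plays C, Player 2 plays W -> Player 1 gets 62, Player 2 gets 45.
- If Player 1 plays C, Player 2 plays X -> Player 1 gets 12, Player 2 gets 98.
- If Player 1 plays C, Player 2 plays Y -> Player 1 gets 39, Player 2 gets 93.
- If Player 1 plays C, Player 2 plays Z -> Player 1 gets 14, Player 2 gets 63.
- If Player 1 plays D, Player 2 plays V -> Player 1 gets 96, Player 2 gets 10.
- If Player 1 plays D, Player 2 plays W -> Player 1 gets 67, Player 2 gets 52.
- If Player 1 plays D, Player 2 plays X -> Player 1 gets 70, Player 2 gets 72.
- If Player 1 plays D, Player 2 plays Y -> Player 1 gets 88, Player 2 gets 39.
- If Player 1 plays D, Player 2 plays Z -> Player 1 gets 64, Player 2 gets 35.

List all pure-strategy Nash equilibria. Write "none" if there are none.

Pure NE: (A, X)

(A, V): Player 1 can switch to D (86 → 96). Not NE.
(A, W): Player 2 can switch to V (46 → 56). Not NE.
(A, X): Player 1 gets 80, best alternative 70; Player 2 gets 70, best alternative 56. No profitable deviation — NE.
(A, Y): Player 1 can switch to D (55 → 88). Not NE.
(A, Z): Player 1 can switch to D (36 → 64). Not NE.
(B, V): Player 1 can switch to A (28 → 86). Not NE.
(B, W): Player 1 can switch to A (48 → 98). Not NE.
(B, X): Player 1 can switch to A (58 → 80). Not NE.
(B, Y): Player 1 can switch to A (25 → 55). Not NE.
(B, Z): Player 1 can switch to A (19 → 36). Not NE.
(C, V): Player 1 can switch to A (41 → 86). Not NE.
(C, W): Player 1 can switch to A (62 → 98). Not NE.
(C, X): Player 1 can switch to A (12 → 80). Not NE.
(The remaining 7 profiles each have a profitable deviation by the same check.)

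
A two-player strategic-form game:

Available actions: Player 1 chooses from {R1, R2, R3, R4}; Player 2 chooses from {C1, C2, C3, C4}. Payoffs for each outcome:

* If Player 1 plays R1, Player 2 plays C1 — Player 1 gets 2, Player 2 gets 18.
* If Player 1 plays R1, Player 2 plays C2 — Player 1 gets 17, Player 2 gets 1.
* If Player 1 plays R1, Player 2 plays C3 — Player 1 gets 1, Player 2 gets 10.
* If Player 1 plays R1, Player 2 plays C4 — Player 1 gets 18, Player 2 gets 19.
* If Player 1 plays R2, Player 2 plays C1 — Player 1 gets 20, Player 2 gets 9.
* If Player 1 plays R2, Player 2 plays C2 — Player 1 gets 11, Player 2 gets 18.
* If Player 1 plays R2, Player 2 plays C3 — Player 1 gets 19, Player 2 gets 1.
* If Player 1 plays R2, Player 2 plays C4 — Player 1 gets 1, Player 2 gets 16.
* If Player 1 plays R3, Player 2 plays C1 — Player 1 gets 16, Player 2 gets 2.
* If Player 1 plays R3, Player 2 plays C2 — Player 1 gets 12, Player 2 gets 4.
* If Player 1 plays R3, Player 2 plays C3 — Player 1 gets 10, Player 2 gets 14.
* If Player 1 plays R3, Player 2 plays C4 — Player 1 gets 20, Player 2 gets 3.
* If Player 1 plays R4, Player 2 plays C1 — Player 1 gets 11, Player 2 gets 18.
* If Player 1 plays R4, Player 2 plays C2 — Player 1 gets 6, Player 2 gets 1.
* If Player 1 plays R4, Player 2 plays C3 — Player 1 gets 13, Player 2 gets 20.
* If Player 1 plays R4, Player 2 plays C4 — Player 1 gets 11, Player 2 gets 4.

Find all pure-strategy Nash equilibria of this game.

This game has no pure Nash equilibrium.

(R1, C1): Player 1 can switch to R2 (2 → 20). Not NE.
(R1, C2): Player 2 can switch to C1 (1 → 18). Not NE.
(R1, C3): Player 1 can switch to R2 (1 → 19). Not NE.
(R1, C4): Player 1 can switch to R3 (18 → 20). Not NE.
(R2, C1): Player 2 can switch to C2 (9 → 18). Not NE.
(R2, C2): Player 1 can switch to R1 (11 → 17). Not NE.
(R2, C3): Player 2 can switch to C1 (1 → 9). Not NE.
(R2, C4): Player 1 can switch to R1 (1 → 18). Not NE.
(R3, C1): Player 1 can switch to R2 (16 → 20). Not NE.
(R3, C2): Player 1 can switch to R1 (12 → 17). Not NE.
(The remaining 6 profiles each have a profitable deviation by the same check.)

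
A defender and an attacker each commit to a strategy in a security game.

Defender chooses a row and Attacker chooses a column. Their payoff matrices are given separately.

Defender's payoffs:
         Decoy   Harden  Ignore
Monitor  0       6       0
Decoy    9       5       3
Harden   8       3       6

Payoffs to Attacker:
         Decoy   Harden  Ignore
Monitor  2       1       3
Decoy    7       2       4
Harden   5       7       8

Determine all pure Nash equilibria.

Defender against Decoy: payoffs 0, 9, 8 → best response Decoy.
Defender against Harden: payoffs 6, 5, 3 → best response Monitor.
Defender against Ignore: payoffs 0, 3, 6 → best response Harden.
Attacker against Monitor: payoffs 2, 1, 3 → best response Ignore.
Attacker against Decoy: payoffs 7, 2, 4 → best response Decoy.
Attacker against Harden: payoffs 5, 7, 8 → best response Ignore.
Mutual best responses: (Decoy, Decoy); (Harden, Ignore).

Pure-strategy Nash equilibria: (Decoy, Decoy); (Harden, Ignore)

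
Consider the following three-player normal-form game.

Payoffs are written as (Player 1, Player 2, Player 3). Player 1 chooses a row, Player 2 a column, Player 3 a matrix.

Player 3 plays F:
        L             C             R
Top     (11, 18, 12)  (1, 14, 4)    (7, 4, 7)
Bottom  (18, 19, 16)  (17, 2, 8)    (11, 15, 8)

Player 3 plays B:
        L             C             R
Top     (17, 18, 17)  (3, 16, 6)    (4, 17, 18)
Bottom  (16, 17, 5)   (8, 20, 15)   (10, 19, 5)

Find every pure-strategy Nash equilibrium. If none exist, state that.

Check each profile: it is a Nash equilibrium iff no player can strictly gain by switching unilaterally.
(Top, L, F): Player 1 can switch to Bottom (11 → 18). Not NE.
(Top, L, B): Player 1 gets 17, best alternative 16; Player 2 gets 18, best alternative 17; Player 3 gets 17, best alternative 12. No profitable deviation — NE.
(Top, C, F): Player 1 can switch to Bottom (1 → 17). Not NE.
(Top, C, B): Player 1 can switch to Bottom (3 → 8). Not NE.
(Top, R, F): Player 1 can switch to Bottom (7 → 11). Not NE.
(Top, R, B): Player 1 can switch to Bottom (4 → 10). Not NE.
(Bottom, L, F): Player 1 gets 18, best alternative 11; Player 2 gets 19, best alternative 15; Player 3 gets 16, best alternative 5. No profitable deviation — NE.
(Bottom, L, B): Player 1 can switch to Top (16 → 17). Not NE.
(Bottom, C, B): Player 1 gets 8, best alternative 3; Player 2 gets 20, best alternative 19; Player 3 gets 15, best alternative 8. No profitable deviation — NE.
(The remaining 3 profiles each have a profitable deviation by the same check.)

The pure Nash equilibria are (Top, L, B), (Bottom, L, F), (Bottom, C, B).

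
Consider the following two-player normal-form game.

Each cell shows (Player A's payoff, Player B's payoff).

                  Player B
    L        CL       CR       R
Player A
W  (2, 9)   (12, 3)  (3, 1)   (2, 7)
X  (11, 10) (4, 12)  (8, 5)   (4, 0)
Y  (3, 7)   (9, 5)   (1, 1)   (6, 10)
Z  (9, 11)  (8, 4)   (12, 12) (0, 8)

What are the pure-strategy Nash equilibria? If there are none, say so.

(Y, R) and (Z, CR)

For each player, find the best response to each opponent profile; mutual best responses are the pure NE.
Player A against L: payoffs 2, 11, 3, 9 → best response X.
Player A against CL: payoffs 12, 4, 9, 8 → best response W.
Player A against CR: payoffs 3, 8, 1, 12 → best response Z.
Player A against R: payoffs 2, 4, 6, 0 → best response Y.
Player B against W: payoffs 9, 3, 1, 7 → best response L.
Player B against X: payoffs 10, 12, 5, 0 → best response CL.
Player B against Y: payoffs 7, 5, 1, 10 → best response R.
Player B against Z: payoffs 11, 4, 12, 8 → best response CR.
Mutual best responses: (Y, R); (Z, CR).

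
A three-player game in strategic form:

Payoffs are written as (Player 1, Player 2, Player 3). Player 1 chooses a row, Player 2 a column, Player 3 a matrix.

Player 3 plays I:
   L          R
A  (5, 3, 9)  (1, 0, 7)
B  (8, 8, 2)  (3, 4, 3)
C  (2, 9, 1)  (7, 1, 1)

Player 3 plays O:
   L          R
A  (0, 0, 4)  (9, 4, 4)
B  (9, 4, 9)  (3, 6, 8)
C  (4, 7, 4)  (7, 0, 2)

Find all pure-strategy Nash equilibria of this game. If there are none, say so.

(A, L, I): Player 1 can switch to B (5 → 8). Not NE.
(A, L, O): Player 1 can switch to B (0 → 9). Not NE.
(A, R, I): Player 1 can switch to B (1 → 3). Not NE.
(A, R, O): Player 3 can switch to I (4 → 7). Not NE.
(B, L, I): Player 3 can switch to O (2 → 9). Not NE.
(B, L, O): Player 2 can switch to R (4 → 6). Not NE.
(B, R, I): Player 1 can switch to C (3 → 7). Not NE.
(B, R, O): Player 1 can switch to A (3 → 9). Not NE.
(C, L, I): Player 1 can switch to A (2 → 5). Not NE.
(C, L, O): Player 1 can switch to B (4 → 9). Not NE.
(The remaining 2 profiles each have a profitable deviation by the same check.)

none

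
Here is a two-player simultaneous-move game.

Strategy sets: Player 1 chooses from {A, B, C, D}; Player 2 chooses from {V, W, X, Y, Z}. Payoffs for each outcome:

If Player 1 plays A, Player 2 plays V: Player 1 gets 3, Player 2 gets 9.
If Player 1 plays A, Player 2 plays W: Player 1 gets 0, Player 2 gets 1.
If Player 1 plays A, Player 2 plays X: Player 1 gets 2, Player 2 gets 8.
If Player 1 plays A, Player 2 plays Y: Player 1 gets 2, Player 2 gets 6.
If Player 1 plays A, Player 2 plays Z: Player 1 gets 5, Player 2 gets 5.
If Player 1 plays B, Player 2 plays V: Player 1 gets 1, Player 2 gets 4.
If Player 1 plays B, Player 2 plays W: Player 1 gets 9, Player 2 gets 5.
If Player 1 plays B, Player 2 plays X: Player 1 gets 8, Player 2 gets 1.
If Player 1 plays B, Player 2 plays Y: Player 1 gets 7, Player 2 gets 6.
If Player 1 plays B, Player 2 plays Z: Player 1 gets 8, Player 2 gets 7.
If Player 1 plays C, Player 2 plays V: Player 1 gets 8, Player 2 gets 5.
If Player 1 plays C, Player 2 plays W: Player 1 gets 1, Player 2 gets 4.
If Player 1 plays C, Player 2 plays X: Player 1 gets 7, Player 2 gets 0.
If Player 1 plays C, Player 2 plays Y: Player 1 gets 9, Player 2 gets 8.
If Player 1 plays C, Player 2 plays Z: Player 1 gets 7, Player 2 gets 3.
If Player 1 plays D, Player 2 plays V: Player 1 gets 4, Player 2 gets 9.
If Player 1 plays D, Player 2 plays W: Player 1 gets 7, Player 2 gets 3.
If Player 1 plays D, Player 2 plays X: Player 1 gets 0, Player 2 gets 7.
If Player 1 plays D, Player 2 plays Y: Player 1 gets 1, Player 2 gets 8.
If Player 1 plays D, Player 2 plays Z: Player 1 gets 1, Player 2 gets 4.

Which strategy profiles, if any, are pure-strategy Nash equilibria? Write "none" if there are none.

(A, V): Player 1 can switch to C (3 → 8). Not NE.
(A, W): Player 1 can switch to B (0 → 9). Not NE.
(A, X): Player 1 can switch to B (2 → 8). Not NE.
(A, Y): Player 1 can switch to B (2 → 7). Not NE.
(A, Z): Player 1 can switch to B (5 → 8). Not NE.
(B, V): Player 1 can switch to A (1 → 3). Not NE.
(B, W): Player 2 can switch to Y (5 → 6). Not NE.
(B, X): Player 2 can switch to V (1 → 4). Not NE.
(B, Z): Player 1 gets 8, best alternative 7; Player 2 gets 7, best alternative 6. No profitable deviation — NE.
(C, Y): Player 1 gets 9, best alternative 7; Player 2 gets 8, best alternative 5. No profitable deviation — NE.
(The remaining 10 profiles each have a profitable deviation by the same check.)

The pure Nash equilibria are (B, Z) and (C, Y).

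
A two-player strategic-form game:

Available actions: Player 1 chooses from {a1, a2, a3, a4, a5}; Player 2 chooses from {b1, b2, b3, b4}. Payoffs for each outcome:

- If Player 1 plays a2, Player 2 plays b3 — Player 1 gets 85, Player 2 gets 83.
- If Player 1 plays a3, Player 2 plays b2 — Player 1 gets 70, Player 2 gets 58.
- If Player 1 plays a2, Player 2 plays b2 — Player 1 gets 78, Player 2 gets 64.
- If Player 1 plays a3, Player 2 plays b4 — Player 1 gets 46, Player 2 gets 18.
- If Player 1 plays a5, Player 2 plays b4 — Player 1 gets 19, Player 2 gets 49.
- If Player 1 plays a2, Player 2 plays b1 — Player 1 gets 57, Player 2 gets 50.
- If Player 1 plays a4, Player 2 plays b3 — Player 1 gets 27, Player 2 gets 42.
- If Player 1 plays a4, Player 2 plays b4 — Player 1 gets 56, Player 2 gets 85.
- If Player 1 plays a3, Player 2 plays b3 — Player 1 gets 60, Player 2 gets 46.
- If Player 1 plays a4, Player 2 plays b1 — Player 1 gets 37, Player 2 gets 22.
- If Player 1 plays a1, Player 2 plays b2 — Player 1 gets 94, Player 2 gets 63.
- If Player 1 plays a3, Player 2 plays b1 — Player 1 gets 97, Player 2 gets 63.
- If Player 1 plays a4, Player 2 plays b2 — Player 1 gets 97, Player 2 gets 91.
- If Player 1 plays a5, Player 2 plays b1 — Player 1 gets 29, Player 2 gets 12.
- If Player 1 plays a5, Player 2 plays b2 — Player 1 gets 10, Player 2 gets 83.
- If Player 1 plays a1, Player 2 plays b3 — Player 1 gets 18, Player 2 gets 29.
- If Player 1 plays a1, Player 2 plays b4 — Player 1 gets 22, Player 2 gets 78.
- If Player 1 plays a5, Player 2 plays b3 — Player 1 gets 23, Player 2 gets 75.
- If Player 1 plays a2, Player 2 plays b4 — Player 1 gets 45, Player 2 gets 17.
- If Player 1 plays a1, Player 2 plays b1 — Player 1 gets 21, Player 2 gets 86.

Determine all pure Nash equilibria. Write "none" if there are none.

(a1, b1): Player 1 can switch to a2 (21 → 57). Not NE.
(a1, b2): Player 1 can switch to a4 (94 → 97). Not NE.
(a1, b3): Player 1 can switch to a2 (18 → 85). Not NE.
(a1, b4): Player 1 can switch to a2 (22 → 45). Not NE.
(a2, b1): Player 1 can switch to a3 (57 → 97). Not NE.
(a2, b2): Player 1 can switch to a1 (78 → 94). Not NE.
(a2, b3): Player 1 gets 85, best alternative 60; Player 2 gets 83, best alternative 64. No profitable deviation — NE.
(a3, b1): Player 1 gets 97, best alternative 57; Player 2 gets 63, best alternative 58. No profitable deviation — NE.
(a4, b2): Player 1 gets 97, best alternative 94; Player 2 gets 91, best alternative 85. No profitable deviation — NE.
(The remaining 11 profiles each have a profitable deviation by the same check.)

(a2, b3), (a3, b1), (a4, b2)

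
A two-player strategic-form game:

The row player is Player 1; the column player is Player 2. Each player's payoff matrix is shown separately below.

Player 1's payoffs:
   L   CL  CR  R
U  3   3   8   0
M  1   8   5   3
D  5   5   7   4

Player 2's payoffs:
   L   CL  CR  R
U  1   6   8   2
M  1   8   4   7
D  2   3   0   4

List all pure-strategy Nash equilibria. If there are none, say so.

Pure-strategy Nash equilibria: (U, CR) and (M, CL) and (D, R)

(U, L): Player 1 can switch to D (3 → 5). Not NE.
(U, CL): Player 1 can switch to M (3 → 8). Not NE.
(U, CR): Player 1 gets 8, best alternative 7; Player 2 gets 8, best alternative 6. No profitable deviation — NE.
(U, R): Player 1 can switch to M (0 → 3). Not NE.
(M, L): Player 1 can switch to U (1 → 3). Not NE.
(M, CL): Player 1 gets 8, best alternative 5; Player 2 gets 8, best alternative 7. No profitable deviation — NE.
(M, CR): Player 1 can switch to U (5 → 8). Not NE.
(M, R): Player 1 can switch to D (3 → 4). Not NE.
(D, R): Player 1 gets 4, best alternative 3; Player 2 gets 4, best alternative 3. No profitable deviation — NE.
(The remaining 3 profiles each have a profitable deviation by the same check.)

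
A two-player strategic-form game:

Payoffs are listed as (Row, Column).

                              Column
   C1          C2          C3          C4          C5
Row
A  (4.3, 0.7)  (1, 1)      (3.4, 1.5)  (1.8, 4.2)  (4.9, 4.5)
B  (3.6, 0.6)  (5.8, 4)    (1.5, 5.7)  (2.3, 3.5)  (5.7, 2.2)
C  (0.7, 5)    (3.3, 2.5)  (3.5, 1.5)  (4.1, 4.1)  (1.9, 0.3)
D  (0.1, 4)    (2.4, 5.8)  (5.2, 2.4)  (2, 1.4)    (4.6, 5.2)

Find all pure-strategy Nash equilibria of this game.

none

Row against C1: payoffs 4.3, 3.6, 0.7, 0.1 → best response A.
Row against C2: payoffs 1, 5.8, 3.3, 2.4 → best response B.
Row against C3: payoffs 3.4, 1.5, 3.5, 5.2 → best response D.
Row against C4: payoffs 1.8, 2.3, 4.1, 2 → best response C.
Row against C5: payoffs 4.9, 5.7, 1.9, 4.6 → best response B.
Column against A: payoffs 0.7, 1, 1.5, 4.2, 4.5 → best response C5.
Column against B: payoffs 0.6, 4, 5.7, 3.5, 2.2 → best response C3.
Column against C: payoffs 5, 2.5, 1.5, 4.1, 0.3 → best response C1.
Column against D: payoffs 4, 5.8, 2.4, 1.4, 5.2 → best response C2.
No profile is a mutual best response for all players.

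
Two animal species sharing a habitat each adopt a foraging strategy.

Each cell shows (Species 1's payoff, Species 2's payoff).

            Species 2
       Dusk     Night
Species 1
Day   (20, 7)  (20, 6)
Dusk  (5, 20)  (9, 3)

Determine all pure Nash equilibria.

(Day, Dusk): Species 1 gets 20, best alternative 5; Species 2 gets 7, best alternative 6. No profitable deviation — NE.
(Day, Night): Species 2 can switch to Dusk (6 → 7). Not NE.
(Dusk, Dusk): Species 1 can switch to Day (5 → 20). Not NE.
(Dusk, Night): Species 1 can switch to Day (9 → 20). Not NE.

The unique pure-strategy Nash equilibrium is (Day, Dusk).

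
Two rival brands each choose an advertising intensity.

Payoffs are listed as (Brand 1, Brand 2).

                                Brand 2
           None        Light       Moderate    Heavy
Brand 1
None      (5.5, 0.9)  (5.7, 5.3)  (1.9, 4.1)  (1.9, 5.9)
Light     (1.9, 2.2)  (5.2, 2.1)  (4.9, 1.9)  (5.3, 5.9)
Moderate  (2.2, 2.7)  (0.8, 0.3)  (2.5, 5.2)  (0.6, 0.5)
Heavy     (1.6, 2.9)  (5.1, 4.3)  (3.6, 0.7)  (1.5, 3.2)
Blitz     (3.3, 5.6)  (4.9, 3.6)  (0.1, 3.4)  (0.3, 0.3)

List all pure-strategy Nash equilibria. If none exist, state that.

(Light, Heavy)

Brand 1 against None: payoffs 5.5, 1.9, 2.2, 1.6, 3.3 → best response None.
Brand 1 against Light: payoffs 5.7, 5.2, 0.8, 5.1, 4.9 → best response None.
Brand 1 against Moderate: payoffs 1.9, 4.9, 2.5, 3.6, 0.1 → best response Light.
Brand 1 against Heavy: payoffs 1.9, 5.3, 0.6, 1.5, 0.3 → best response Light.
Brand 2 against None: payoffs 0.9, 5.3, 4.1, 5.9 → best response Heavy.
Brand 2 against Light: payoffs 2.2, 2.1, 1.9, 5.9 → best response Heavy.
Brand 2 against Moderate: payoffs 2.7, 0.3, 5.2, 0.5 → best response Moderate.
Brand 2 against Heavy: payoffs 2.9, 4.3, 0.7, 3.2 → best response Light.
Brand 2 against Blitz: payoffs 5.6, 3.6, 3.4, 0.3 → best response None.
Mutual best responses: (Light, Heavy).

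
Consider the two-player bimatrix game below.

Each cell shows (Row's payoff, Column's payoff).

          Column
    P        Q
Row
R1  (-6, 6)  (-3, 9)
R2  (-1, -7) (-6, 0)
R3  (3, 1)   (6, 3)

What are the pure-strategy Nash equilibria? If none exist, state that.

Pure NE: (R3, Q)

(R1, P): Row can switch to R2 (-6 → -1). Not NE.
(R1, Q): Row can switch to R3 (-3 → 6). Not NE.
(R2, P): Row can switch to R3 (-1 → 3). Not NE.
(R2, Q): Row can switch to R1 (-6 → -3). Not NE.
(R3, P): Column can switch to Q (1 → 3). Not NE.
(R3, Q): Row gets 6, best alternative -3; Column gets 3, best alternative 1. No profitable deviation — NE.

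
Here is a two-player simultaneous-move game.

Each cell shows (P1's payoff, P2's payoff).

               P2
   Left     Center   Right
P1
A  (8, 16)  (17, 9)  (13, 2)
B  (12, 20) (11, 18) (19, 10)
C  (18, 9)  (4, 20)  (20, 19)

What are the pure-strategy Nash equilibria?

none

P1 against Left: payoffs 8, 12, 18 → best response C.
P1 against Center: payoffs 17, 11, 4 → best response A.
P1 against Right: payoffs 13, 19, 20 → best response C.
P2 against A: payoffs 16, 9, 2 → best response Left.
P2 against B: payoffs 20, 18, 10 → best response Left.
P2 against C: payoffs 9, 20, 19 → best response Center.
No profile is a mutual best response for all players.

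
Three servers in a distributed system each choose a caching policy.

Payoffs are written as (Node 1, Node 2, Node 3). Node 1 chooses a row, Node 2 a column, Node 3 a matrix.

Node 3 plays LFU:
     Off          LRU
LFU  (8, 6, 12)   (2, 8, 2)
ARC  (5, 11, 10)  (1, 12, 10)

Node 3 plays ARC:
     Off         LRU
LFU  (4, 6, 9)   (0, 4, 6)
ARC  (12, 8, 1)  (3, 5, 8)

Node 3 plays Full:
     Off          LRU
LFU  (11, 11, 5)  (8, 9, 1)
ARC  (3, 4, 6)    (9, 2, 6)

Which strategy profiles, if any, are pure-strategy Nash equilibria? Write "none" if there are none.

none

For each strategy profile, look for a profitable unilateral deviation.
(LFU, Off, LFU): Node 2 can switch to LRU (6 → 8). Not NE.
(LFU, Off, ARC): Node 1 can switch to ARC (4 → 12). Not NE.
(LFU, Off, Full): Node 3 can switch to LFU (5 → 12). Not NE.
(LFU, LRU, LFU): Node 3 can switch to ARC (2 → 6). Not NE.
(LFU, LRU, ARC): Node 1 can switch to ARC (0 → 3). Not NE.
(LFU, LRU, Full): Node 1 can switch to ARC (8 → 9). Not NE.
(ARC, Off, LFU): Node 1 can switch to LFU (5 → 8). Not NE.
(ARC, Off, ARC): Node 3 can switch to LFU (1 → 10). Not NE.
(The remaining 4 profiles each have a profitable deviation by the same check.)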